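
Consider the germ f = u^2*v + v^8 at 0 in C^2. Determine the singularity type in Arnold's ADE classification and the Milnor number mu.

The Hessian of f at 0 has rank 0. Corank 2; j^3 = u^2*v has shape L^2 M (L != M), so D-series; mu = 9 gives D_9.

Type D9, Milnor number mu = 9.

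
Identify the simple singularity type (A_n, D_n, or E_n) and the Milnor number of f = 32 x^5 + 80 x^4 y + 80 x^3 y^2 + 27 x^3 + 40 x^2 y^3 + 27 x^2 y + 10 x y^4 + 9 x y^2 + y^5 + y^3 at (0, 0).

The Hessian of f at 0 has rank 0. Corank 2; j^3 = (3*x + y)^3 is a perfect cube, so E-series; the 5-jet and mu = 8 give E_8.

Type E8, Milnor number mu = 8.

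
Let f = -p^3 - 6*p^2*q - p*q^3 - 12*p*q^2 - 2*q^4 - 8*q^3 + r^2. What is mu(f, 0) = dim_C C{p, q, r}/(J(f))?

7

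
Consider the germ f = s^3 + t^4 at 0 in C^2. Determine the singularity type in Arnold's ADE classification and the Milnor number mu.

Type E6, Milnor number mu = 6.

The Hessian of f at 0 is [[0, 0], [0, 0]] with rank 0, so corank 2. A Groebner basis of the Jacobian ideal J(f) in C{s,t} is {t^3, s^2}; counting standard monomials gives mu = 6. Corank 2; j^3 = s^3 is a perfect cube, so E-series; the 4-jet and mu = 6 give E_6.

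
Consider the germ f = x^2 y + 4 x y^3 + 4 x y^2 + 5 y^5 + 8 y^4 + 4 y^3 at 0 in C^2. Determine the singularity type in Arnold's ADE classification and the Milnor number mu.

The Hessian of f at 0 is [[0, 0], [0, 0]] with rank 0, so corank 2. A Groebner basis of the Jacobian ideal J(f) in C{x,y} is {x^3 - 24*x^2 - 100*x*y - 104*y^2, x^2*y + 8*x^2 + 34*x*y + 36*y^2, -2*x^2 + x*y^2 - 9*x*y - 10*y^2, x*y/2 + y^3 + y^2}; counting standard monomials gives mu = 6. Corank 2; j^3 = y*(x + 2*y)^2 has shape L^2 M (L != M), so D-series; mu = 6 gives D_6.

Type D6, Milnor number mu = 6.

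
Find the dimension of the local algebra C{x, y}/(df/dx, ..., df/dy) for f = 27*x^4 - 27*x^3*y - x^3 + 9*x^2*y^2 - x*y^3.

7

The Hessian of f at 0 has rank 0. Corank 2; j^3 = -x^3 is a perfect cube, so E-series; the 4-jet and mu = 7 give E_7.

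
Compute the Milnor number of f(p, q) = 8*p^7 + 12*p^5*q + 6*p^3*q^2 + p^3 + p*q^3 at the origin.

7

The Hessian of f at 0 is [[0, 0], [0, 0]] with rank 0, so corank 2. A Groebner basis of the Jacobian ideal J(f) in C{p,q} is {p^3, p*q^2, 3*p^2 + q^3}; counting standard monomials gives mu = 7. Corank 2; j^3 = p^3 is a perfect cube, so E-series; the 4-jet and mu = 7 give E_7.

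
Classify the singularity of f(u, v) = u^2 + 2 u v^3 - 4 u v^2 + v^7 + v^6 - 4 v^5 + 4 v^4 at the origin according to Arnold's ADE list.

The Hessian of f at 0 is [[2, 0], [0, 0]] with rank 1, so corank 1. A Groebner basis of the Jacobian ideal J(f) in C{u,v} is {u^3, u^2*v + u^2 + 4*u*v + 8*u - 16*v^2, -u^2/4 + u*v^2 + u*v + 2*u - 4*v^2, u + v^3 - 2*v^2}; counting standard monomials gives mu = 6. Corank 1: A-series; mu = 6 gives A_6.

A6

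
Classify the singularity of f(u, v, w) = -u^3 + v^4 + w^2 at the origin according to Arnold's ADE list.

The Hessian of f at 0 is [[0, 0, 0], [0, 0, 0], [0, 0, 2]] with rank 1, so corank 2. A Groebner basis of the Jacobian ideal J(f) in C{u,v,w} is {v^3, u^2, w}; counting standard monomials gives mu = 6. Corank 2; j^3 = -u^3 is a perfect cube, so E-series; the 4-jet and mu = 6 give E_6.

E6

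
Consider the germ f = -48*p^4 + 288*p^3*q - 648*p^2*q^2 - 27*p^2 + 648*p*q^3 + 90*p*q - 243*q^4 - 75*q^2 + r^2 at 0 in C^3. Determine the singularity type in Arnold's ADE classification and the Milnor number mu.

The Hessian of f at 0 has rank 2. Corank 1: A-series; mu = 3 gives A_3.

Type A_{3}, Milnor number mu = 3.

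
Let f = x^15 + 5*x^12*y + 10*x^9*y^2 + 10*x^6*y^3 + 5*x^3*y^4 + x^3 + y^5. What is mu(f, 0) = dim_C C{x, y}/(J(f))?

8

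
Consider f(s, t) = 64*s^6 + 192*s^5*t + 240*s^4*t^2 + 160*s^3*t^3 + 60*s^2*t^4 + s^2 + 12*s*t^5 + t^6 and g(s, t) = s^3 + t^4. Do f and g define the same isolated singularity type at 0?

The Hessian of f at 0 is [[2, 0], [0, 0]] with rank 1, so corank 1. A Groebner basis of the Jacobian ideal J(f) in C{s,t} is {t^5, s}; counting standard monomials gives mu = 5. Corank 1: A-series; mu = 5 gives A_5. The Hessian of g at 0 is [[0, 0], [0, 0]] with rank 0, so corank 2. A Groebner basis of the Jacobian ideal J(g) in C{s,t} is {t^3, s^2}; counting standard monomials gives mu = 6. Corank 2; j^3 = s^3 is a perfect cube, so E-series; the 4-jet and mu = 6 give E_6. f is A_5 but g is E_6, hence not right-equivalent.

No.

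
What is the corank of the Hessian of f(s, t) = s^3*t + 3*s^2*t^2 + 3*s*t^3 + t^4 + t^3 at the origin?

2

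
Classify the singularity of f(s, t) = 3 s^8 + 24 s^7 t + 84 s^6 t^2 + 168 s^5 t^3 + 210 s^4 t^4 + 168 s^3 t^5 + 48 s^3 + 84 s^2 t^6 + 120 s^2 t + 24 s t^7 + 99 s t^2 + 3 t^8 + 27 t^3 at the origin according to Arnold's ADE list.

D_{9}

The Hessian of f at 0 has rank 0. Corank 2; j^3 = 3*(s + t)*(4*s + 3*t)^2 has shape L^2 M (L != M), so D-series; mu = 9 gives D_9.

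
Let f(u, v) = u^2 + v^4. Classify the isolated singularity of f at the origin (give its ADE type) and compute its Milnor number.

The Hessian of f at 0 has rank 1. Corank 1: A-series; mu = 3 gives A_3.

Type A3, Milnor number mu = 3.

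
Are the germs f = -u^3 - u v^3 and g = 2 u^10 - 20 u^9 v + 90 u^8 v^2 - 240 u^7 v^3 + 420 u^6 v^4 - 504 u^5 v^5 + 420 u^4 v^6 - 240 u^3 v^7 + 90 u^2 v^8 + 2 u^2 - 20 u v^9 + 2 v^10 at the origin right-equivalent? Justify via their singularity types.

No.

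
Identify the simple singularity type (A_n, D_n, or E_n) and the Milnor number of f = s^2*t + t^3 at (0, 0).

Type D_{4}, Milnor number mu = 4.

The Hessian of f at 0 is [[0, 0], [0, 0]] with rank 0, so corank 2. A Groebner basis of the Jacobian ideal J(f) in C{s,t} is {t^3, s^2 + 3*t^2, s*t}; counting standard monomials gives mu = 4. Corank 2; j^3 = t*(s^2 + t^2) splits into three distinct lines over C (the quadratic factor has nonzero discriminant), so D_4.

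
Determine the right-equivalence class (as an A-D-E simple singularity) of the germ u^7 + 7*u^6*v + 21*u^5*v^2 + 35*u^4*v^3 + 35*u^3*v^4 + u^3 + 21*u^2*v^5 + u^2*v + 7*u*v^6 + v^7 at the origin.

The Hessian of f at 0 has rank 0. Corank 2; j^3 = u^2*(u + v) has shape L^2 M (L != M), so D-series; mu = 8 gives D_8.

D_{8}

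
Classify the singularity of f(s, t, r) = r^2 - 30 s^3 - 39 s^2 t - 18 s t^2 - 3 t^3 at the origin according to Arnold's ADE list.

D4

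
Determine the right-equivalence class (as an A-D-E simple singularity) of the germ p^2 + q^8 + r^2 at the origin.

The Hessian of f at 0 has rank 2. Corank 1: A-series; mu = 7 gives A_7.

A_7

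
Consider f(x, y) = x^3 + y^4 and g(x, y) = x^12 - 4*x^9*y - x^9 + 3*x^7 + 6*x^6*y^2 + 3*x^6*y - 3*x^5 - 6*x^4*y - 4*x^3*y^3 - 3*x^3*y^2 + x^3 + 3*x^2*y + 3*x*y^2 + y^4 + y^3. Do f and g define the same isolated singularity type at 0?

Yes.

The Hessian of f at 0 has rank 0. Corank 2; j^3 = x^3 is a perfect cube, so E-series; the 4-jet and mu = 6 give E_6. The Hessian of g at 0 has rank 0. Corank 2; j^3 = (x + y)^3 is a perfect cube, so E-series; the 4-jet and mu = 6 give E_6. Both have type E_6, hence right-equivalent.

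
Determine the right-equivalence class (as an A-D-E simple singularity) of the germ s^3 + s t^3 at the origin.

E7

The Hessian of f at 0 has rank 0. Corank 2; j^3 = s^3 is a perfect cube, so E-series; the 4-jet and mu = 7 give E_7.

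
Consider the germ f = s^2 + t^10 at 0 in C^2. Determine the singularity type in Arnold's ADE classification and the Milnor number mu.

Type A9, Milnor number mu = 9.

The Hessian of f at 0 has rank 1. Corank 1: A-series; mu = 9 gives A_9.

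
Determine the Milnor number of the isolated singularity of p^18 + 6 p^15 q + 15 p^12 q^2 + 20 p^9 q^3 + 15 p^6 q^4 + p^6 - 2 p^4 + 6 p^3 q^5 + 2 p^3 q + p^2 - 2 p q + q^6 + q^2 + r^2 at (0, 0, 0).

The Hessian of f at 0 has rank 2. Corank 1: A-series; mu = 5 gives A_5.

5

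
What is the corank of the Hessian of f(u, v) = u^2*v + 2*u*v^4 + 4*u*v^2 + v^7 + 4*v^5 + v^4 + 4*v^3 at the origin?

2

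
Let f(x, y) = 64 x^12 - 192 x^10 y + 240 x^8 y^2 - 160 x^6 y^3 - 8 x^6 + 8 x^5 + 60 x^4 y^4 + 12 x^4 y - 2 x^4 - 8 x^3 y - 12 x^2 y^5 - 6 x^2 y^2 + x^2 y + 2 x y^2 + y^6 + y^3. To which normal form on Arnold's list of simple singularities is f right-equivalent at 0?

The Hessian of f at 0 has rank 0. Corank 2; j^3 = y*(x + y)^2 has shape L^2 M (L != M), so D-series; mu = 7 gives D_7.

D_{7}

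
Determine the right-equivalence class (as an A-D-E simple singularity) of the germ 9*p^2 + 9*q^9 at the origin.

The Hessian of f at 0 has rank 1. Corank 1: A-series; mu = 8 gives A_8.

A_8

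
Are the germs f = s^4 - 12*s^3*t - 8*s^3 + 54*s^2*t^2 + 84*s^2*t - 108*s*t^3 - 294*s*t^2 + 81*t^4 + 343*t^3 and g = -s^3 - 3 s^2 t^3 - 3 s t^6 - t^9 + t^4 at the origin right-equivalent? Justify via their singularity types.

Yes.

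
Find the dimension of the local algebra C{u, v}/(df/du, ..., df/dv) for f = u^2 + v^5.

4

The Hessian of f at 0 has rank 1. Corank 1: A-series; mu = 4 gives A_4.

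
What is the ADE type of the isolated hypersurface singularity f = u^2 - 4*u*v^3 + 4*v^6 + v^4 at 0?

The Hessian of f at 0 has rank 1. Corank 1: A-series; mu = 3 gives A_3.

A_{3}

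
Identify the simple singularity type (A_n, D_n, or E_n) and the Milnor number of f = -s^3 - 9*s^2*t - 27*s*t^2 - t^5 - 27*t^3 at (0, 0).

Type E_8, Milnor number mu = 8.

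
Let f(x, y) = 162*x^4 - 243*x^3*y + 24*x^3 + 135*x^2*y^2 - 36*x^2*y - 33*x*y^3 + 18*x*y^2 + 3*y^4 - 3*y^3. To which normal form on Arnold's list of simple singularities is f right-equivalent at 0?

E7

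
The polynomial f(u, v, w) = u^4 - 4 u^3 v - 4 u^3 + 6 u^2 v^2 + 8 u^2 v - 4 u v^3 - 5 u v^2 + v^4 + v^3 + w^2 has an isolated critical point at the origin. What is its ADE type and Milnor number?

Type D_5, Milnor number mu = 5.

The Hessian of f at 0 has rank 1. Corank 2; j^3 = -(u - v)*(2*u - v)^2 has shape L^2 M (L != M), so D-series; mu = 5 gives D_5.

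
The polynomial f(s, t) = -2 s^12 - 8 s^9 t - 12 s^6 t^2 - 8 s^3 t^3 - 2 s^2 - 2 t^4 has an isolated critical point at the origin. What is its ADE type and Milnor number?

Type A_3, Milnor number mu = 3.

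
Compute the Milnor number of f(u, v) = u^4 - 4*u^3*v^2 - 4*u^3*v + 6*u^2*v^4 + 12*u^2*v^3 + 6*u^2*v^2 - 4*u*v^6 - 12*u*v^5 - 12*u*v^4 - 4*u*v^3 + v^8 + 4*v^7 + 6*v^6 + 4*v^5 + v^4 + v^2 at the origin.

The Hessian of f at 0 has rank 1. Corank 1: A-series; mu = 3 gives A_3.

3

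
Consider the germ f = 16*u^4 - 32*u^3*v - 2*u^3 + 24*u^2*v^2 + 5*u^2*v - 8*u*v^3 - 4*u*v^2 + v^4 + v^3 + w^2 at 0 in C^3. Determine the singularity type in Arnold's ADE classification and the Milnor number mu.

Type D5, Milnor number mu = 5.

The Hessian of f at 0 is [[0, 0, 0], [0, 0, 0], [0, 0, 2]] with rank 1, so corank 2. A Groebner basis of the Jacobian ideal J(f) in C{u,v,w} is {u*v^2 + u*v/8 - v^2/8, u*v/8 + v^3 - v^2/8, u^2 - 3*u*v/2 + v^2/2, w}; counting standard monomials gives mu = 5. Corank 2; j^3 = -(u - v)^2*(2*u - v) has shape L^2 M (L != M), so D-series; mu = 5 gives D_5.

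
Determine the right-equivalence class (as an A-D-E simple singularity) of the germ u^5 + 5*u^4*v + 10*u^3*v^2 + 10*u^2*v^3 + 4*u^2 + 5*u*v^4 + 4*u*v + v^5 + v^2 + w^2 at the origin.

A_{4}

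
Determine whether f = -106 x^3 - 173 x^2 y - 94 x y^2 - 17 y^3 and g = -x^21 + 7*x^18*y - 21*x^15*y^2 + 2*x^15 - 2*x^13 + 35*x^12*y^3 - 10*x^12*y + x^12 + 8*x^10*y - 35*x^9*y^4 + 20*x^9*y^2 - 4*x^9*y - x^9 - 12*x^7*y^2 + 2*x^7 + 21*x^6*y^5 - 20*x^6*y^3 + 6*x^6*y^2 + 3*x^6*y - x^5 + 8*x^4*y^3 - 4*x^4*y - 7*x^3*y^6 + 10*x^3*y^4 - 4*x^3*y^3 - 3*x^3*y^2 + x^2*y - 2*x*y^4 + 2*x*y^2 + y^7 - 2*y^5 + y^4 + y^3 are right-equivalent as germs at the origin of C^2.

No.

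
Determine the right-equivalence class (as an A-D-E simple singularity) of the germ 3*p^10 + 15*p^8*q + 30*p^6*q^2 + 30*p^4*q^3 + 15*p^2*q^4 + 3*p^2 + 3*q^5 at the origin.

A_4

The Hessian of f at 0 has rank 1. Corank 1: A-series; mu = 4 gives A_4.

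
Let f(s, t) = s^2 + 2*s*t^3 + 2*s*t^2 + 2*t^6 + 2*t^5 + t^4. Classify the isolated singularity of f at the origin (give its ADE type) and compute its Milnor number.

Type A_5, Milnor number mu = 5.

The Hessian of f at 0 is [[2, 0], [0, 0]] with rank 1, so corank 1. A Groebner basis of the Jacobian ideal J(f) in C{s,t} is {s*t^2 - s*t + s + t^2, s + t^3 + t^2, s^2 + s*t - s - t^2}; counting standard monomials gives mu = 5. Corank 1: A-series; mu = 5 gives A_5.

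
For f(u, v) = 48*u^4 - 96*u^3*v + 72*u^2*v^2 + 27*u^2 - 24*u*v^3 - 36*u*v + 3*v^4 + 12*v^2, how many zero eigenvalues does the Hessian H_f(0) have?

The Hessian at 0 is [[54, -36], [-36, 24]] of rank 1; hence corank 1.

1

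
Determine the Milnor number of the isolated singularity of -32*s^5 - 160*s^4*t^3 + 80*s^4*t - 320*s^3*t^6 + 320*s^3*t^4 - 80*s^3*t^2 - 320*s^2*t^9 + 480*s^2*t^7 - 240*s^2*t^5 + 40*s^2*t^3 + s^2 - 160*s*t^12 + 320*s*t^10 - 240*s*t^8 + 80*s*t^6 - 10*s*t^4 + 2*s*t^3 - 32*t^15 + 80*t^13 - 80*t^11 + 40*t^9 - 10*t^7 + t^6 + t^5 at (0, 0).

The Hessian of f at 0 has rank 1. Corank 1: A-series; mu = 4 gives A_4.

4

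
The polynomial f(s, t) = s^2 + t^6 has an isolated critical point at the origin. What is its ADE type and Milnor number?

Type A5, Milnor number mu = 5.

The Hessian of f at 0 has rank 1. Corank 1: A-series; mu = 5 gives A_5.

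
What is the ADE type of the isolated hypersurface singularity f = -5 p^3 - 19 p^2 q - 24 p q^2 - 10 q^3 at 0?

The Hessian of f at 0 is [[0, 0], [0, 0]] with rank 0, so corank 2. A Groebner basis of the Jacobian ideal J(f) in C{p,q} is {q^3, p^2 - 6*q^2, p*q + 3*q^2}; counting standard monomials gives mu = 4. Corank 2; j^3 = -(p + q)*(5*p^2 + 14*p*q + 10*q^2) splits into three distinct lines over C (the quadratic factor has nonzero discriminant), so D_4.

D_{4}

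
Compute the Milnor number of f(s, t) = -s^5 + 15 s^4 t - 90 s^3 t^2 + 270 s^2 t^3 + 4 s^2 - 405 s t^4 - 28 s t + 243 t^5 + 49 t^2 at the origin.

4

The Hessian of f at 0 has rank 1. Corank 1: A-series; mu = 4 gives A_4.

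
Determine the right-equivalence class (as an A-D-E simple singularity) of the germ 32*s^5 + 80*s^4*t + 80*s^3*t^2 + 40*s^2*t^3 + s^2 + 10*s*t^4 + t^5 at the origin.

A_{4}

The Hessian of f at 0 is [[2, 0], [0, 0]] with rank 1, so corank 1. A Groebner basis of the Jacobian ideal J(f) in C{s,t} is {t^4, s}; counting standard monomials gives mu = 4. Corank 1: A-series; mu = 4 gives A_4.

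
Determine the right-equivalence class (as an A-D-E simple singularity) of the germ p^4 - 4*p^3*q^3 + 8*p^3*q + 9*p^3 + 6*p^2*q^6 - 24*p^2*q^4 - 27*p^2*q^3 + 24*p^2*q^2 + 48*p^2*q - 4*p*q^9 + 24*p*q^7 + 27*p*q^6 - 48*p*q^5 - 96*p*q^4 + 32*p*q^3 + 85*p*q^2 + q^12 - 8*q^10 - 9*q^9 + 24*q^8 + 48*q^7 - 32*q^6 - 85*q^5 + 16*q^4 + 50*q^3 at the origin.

The Hessian of f at 0 has rank 0. Corank 2; j^3 = (p + 2*q)*(3*p + 5*q)^2 has shape L^2 M (L != M), so D-series; mu = 5 gives D_5.

D5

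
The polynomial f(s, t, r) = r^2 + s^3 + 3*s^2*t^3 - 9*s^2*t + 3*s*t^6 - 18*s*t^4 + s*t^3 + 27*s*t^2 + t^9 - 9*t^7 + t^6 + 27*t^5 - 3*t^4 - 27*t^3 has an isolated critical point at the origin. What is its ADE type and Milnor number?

Type E_{7}, Milnor number mu = 7.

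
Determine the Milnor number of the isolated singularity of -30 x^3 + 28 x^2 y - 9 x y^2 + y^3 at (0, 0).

The Hessian of f at 0 has rank 0. Corank 2; j^3 = -(3*x - y)*(10*x^2 - 6*x*y + y^2) splits into three distinct lines over C (the quadratic factor has nonzero discriminant), so D_4.

4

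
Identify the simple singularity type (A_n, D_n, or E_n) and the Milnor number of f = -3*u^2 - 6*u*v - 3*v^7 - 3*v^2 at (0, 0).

Type A6, Milnor number mu = 6.

The Hessian of f at 0 is [[-6, -6], [-6, -6]] with rank 1, so corank 1. A Groebner basis of the Jacobian ideal J(f) in C{u,v} is {v^6, u + v}; counting standard monomials gives mu = 6. Corank 1: A-series; mu = 6 gives A_6.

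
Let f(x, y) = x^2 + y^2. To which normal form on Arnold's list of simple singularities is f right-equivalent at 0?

The Hessian of f at 0 has rank 2. Corank 0: nondegenerate Morse point, so A_1.

A1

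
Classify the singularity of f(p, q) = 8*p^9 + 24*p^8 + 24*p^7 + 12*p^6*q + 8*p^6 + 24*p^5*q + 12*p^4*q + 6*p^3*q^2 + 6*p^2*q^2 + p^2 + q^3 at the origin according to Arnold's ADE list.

A_2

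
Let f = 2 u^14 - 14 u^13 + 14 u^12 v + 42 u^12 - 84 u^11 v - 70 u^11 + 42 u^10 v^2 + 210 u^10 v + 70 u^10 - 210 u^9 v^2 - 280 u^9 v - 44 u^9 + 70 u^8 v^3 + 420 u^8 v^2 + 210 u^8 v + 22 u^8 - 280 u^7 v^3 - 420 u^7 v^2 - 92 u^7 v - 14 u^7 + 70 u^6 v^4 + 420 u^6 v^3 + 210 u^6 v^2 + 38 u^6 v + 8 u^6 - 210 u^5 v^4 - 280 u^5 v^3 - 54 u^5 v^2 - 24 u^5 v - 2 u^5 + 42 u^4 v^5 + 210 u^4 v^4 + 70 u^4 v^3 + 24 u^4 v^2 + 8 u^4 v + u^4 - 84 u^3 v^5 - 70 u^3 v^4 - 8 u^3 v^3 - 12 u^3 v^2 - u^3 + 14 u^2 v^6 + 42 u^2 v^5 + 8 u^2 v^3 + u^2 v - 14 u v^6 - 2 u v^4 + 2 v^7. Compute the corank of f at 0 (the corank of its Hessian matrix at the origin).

The Hessian at 0 is [[0, 0], [0, 0]] of rank 0; hence corank 2.

2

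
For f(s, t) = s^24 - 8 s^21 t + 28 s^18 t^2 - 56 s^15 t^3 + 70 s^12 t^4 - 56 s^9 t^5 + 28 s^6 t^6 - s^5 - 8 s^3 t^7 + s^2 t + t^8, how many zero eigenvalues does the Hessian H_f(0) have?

2

Hessian at 0 has rank 0.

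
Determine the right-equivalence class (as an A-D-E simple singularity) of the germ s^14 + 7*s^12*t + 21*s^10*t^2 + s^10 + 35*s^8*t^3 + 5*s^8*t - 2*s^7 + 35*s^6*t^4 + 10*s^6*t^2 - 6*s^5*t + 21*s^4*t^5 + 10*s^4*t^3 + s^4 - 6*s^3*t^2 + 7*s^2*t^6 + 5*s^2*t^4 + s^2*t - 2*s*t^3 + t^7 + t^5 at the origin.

The Hessian of f at 0 has rank 0. Corank 2; j^3 = s^2*t has shape L^2 M (L != M), so D-series; mu = 8 gives D_8.

D_{8}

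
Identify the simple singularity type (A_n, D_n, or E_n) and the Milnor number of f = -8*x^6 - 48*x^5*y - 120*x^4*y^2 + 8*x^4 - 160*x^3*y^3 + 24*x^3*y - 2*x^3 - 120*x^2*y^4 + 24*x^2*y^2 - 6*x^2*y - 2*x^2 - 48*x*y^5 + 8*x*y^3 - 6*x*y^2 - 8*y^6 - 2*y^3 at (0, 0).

Type A_2, Milnor number mu = 2.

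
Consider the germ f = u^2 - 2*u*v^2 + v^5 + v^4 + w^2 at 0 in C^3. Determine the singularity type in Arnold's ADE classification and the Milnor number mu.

Type A_{4}, Milnor number mu = 4.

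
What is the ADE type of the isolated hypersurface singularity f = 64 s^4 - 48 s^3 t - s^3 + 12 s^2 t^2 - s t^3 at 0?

The Hessian of f at 0 is [[0, 0], [0, 0]] with rank 0, so corank 2. A Groebner basis of the Jacobian ideal J(f) in C{s,t} is {3*s^2/16 + t^4 + t^3/16, s^3, s^2*t - s^2/16 - t^3/48, -s^2/2 + s*t^2 - t^3/6}; counting standard monomials gives mu = 7. Corank 2; j^3 = -s^3 is a perfect cube, so E-series; the 4-jet and mu = 7 give E_7.

E_7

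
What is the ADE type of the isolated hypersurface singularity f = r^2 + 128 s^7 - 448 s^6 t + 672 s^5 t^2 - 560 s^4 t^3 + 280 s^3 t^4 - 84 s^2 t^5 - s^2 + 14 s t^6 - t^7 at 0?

The Hessian of f at 0 is [[-2, 0, 0], [0, 0, 0], [0, 0, 2]] with rank 2, so corank 1. A Groebner basis of the Jacobian ideal J(f) in C{s,t,r} is {t^6, s, r}; counting standard monomials gives mu = 6. Corank 1: A-series; mu = 6 gives A_6.

A_{6}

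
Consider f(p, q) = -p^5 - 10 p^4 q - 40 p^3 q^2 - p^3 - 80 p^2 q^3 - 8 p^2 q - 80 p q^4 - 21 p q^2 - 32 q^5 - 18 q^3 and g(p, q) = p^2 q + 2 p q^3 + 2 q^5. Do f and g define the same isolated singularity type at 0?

The Hessian of f at 0 is [[0, 0], [0, 0]] with rank 0, so corank 2. A Groebner basis of the Jacobian ideal J(f) in C{p,q} is {p*q/5 + q^4 + 3*q^2/5, p*q^2 + 3*q^3, p^2 + 5*p*q + 6*q^2}; counting standard monomials gives mu = 6. Corank 2; j^3 = -(p + 2*q)*(p + 3*q)^2 has shape L^2 M (L != M), so D-series; mu = 6 gives D_6. The Hessian of g at 0 is [[0, 0], [0, 0]] with rank 0, so corank 2. A Groebner basis of the Jacobian ideal J(g) in C{p,q} is {p^3, p^2*q, -p^2/4 + p*q^2, p*q + q^3}; counting standard monomials gives mu = 6. Corank 2; j^3 = p^2*q has shape L^2 M (L != M), so D-series; mu = 6 gives D_6. Both have type D_6, hence right-equivalent.

Yes.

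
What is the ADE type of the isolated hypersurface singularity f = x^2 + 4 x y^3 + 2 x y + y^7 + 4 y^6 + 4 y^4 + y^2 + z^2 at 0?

The Hessian of f at 0 has rank 2. Corank 1: A-series; mu = 6 gives A_6.

A6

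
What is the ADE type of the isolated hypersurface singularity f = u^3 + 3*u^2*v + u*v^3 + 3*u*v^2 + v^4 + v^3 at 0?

E_7

The Hessian of f at 0 is [[0, 0], [0, 0]] with rank 0, so corank 2. A Groebner basis of the Jacobian ideal J(f) in C{u,v} is {u^3 + 3*u^2*v + 6*u^2 + 12*u*v + 6*v^2, -3*u^2 + u*v^2 - 6*u*v - 3*v^2, 3*u^2 + 6*u*v + v^3 + 3*v^2}; counting standard monomials gives mu = 7. Corank 2; j^3 = (u + v)^3 is a perfect cube, so E-series; the 4-jet and mu = 7 give E_7.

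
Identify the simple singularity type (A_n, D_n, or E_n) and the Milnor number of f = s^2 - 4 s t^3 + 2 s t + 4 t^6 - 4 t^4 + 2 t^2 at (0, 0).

Type A1, Milnor number mu = 1.

The Hessian of f at 0 has rank 2. Corank 0: nondegenerate Morse point, so A_1.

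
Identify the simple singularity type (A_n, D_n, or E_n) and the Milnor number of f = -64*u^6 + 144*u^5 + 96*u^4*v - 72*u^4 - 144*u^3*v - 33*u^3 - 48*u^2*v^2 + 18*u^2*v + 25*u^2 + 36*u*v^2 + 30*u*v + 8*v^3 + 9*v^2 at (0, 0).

Type A_{2}, Milnor number mu = 2.

The Hessian of f at 0 has rank 1. Corank 1: A-series; mu = 2 gives A_2.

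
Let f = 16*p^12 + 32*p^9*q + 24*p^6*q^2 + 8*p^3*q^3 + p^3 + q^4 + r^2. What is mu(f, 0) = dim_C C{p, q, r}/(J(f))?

6

The Hessian of f at 0 has rank 1. Corank 2; j^3 = p^3 is a perfect cube, so E-series; the 4-jet and mu = 6 give E_6.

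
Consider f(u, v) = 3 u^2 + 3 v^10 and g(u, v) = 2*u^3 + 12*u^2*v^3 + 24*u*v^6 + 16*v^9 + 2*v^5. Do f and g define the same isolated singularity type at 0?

No.

The Hessian of f at 0 is [[6, 0], [0, 0]] with rank 1, so corank 1. A Groebner basis of the Jacobian ideal J(f) in C{u,v} is {v^9, u}; counting standard monomials gives mu = 9. Corank 1: A-series; mu = 9 gives A_9. The Hessian of g at 0 is [[0, 0], [0, 0]] with rank 0, so corank 2. A Groebner basis of the Jacobian ideal J(g) in C{u,v} is {u^2/4 + u*v^3, v^4, u^3, u^2*v}; counting standard monomials gives mu = 8. Corank 2; j^3 = 2*u^3 is a perfect cube, so E-series; the 5-jet and mu = 8 give E_8. f is A_9 but g is E_8, hence not right-equivalent.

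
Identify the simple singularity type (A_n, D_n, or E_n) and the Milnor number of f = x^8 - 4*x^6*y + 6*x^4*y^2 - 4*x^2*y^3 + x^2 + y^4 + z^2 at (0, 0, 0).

The Hessian of f at 0 has rank 2. Corank 1: A-series; mu = 3 gives A_3.

Type A3, Milnor number mu = 3.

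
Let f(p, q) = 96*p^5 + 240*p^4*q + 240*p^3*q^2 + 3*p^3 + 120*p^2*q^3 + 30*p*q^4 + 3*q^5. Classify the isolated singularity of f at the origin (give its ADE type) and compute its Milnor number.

The Hessian of f at 0 is [[0, 0], [0, 0]] with rank 0, so corank 2. A Groebner basis of the Jacobian ideal J(f) in C{p,q} is {q^5, p*q^3 + q^4/8, p^2}; counting standard monomials gives mu = 8. Corank 2; j^3 = 3*p^3 is a perfect cube, so E-series; the 5-jet and mu = 8 give E_8.

Type E_{8}, Milnor number mu = 8.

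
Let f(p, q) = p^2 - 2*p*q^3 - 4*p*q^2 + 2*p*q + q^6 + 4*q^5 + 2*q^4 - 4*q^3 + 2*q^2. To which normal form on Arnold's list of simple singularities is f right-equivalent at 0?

The Hessian of f at 0 has rank 2. Corank 0: nondegenerate Morse point, so A_1.

A1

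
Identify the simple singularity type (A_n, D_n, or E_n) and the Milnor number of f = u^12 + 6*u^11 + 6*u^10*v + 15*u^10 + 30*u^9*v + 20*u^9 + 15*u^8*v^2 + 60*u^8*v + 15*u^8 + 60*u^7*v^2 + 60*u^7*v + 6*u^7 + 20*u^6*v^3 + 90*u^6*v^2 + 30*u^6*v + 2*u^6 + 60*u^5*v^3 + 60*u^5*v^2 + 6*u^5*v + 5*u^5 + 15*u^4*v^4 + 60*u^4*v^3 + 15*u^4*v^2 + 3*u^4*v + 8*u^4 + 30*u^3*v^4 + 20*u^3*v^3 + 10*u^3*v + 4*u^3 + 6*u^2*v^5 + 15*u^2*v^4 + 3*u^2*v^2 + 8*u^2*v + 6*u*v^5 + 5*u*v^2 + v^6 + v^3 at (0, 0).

Type D_7, Milnor number mu = 7.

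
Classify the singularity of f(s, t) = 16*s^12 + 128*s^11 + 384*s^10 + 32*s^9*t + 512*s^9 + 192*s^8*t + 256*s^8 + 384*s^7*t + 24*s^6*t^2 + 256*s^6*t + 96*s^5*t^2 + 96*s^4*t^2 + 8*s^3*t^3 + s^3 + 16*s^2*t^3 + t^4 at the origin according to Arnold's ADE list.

E_6

The Hessian of f at 0 has rank 0. Corank 2; j^3 = s^3 is a perfect cube, so E-series; the 4-jet and mu = 6 give E_6.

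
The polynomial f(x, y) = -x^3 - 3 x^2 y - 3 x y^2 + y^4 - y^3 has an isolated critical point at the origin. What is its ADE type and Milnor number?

Type E_6, Milnor number mu = 6.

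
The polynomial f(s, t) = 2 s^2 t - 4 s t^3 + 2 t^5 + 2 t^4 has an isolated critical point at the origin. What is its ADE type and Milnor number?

Type D_{5}, Milnor number mu = 5.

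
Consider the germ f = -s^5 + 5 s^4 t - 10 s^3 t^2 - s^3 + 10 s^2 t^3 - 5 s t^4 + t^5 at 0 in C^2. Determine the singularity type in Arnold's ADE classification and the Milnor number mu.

The Hessian of f at 0 has rank 0. Corank 2; j^3 = -s^3 is a perfect cube, so E-series; the 5-jet and mu = 8 give E_8.

Type E_{8}, Milnor number mu = 8.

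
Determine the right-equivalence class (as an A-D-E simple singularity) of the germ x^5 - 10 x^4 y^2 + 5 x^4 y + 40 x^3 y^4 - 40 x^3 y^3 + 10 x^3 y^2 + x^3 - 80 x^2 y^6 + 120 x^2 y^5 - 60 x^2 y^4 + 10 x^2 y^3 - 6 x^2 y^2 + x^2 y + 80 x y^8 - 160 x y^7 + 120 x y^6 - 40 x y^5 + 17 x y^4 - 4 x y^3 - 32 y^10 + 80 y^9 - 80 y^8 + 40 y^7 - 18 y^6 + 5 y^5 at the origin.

D_6

The Hessian of f at 0 is [[0, 0], [0, 0]] with rank 0, so corank 2. A Groebner basis of the Jacobian ideal J(f) in C{x,y} is {x^3, x^2*y, 2*x^2 + x*y^2, -5*x^2/2 - x*y/2 + y^3}; counting standard monomials gives mu = 6. Corank 2; j^3 = x^2*(x + y) has shape L^2 M (L != M), so D-series; mu = 6 gives D_6.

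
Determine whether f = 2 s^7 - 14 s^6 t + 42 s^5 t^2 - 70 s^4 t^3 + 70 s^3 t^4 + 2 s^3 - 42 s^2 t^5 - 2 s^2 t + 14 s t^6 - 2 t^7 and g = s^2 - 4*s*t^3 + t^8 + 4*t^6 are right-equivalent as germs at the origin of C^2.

The Hessian of f at 0 has rank 0. Corank 2; j^3 = 2*s^2*(s - t) has shape L^2 M (L != M), so D-series; mu = 8 gives D_8. The Hessian of g at 0 has rank 1. Corank 1: A-series; mu = 7 gives A_7. f is D_8 but g is A_7, hence not right-equivalent.

No.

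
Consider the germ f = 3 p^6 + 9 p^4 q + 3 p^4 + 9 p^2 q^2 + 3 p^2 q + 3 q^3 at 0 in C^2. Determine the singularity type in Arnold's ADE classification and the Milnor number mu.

The Hessian of f at 0 is [[0, 0], [0, 0]] with rank 0, so corank 2. A Groebner basis of the Jacobian ideal J(f) in C{p,q} is {q^3, p^2 + 3*q^2, p*q}; counting standard monomials gives mu = 4. Corank 2; j^3 = 3*q*(p^2 + q^2) splits into three distinct lines over C (the quadratic factor has nonzero discriminant), so D_4.

Type D_{4}, Milnor number mu = 4.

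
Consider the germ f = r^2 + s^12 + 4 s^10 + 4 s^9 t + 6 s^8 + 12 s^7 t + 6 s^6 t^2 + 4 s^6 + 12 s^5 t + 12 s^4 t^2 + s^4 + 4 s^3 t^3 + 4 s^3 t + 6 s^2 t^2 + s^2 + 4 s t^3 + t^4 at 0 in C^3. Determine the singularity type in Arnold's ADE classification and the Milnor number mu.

The Hessian of f at 0 has rank 2. Corank 1: A-series; mu = 3 gives A_3.

Type A_3, Milnor number mu = 3.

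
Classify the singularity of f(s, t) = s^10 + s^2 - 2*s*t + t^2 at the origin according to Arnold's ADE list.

A_9

The Hessian of f at 0 has rank 1. Corank 1: A-series; mu = 9 gives A_9.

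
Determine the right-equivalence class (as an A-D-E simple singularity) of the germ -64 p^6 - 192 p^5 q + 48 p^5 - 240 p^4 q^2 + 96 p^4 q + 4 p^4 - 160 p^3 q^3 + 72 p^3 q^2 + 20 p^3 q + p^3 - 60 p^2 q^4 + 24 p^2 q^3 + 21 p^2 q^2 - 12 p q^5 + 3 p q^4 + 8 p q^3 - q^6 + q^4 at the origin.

E_6

The Hessian of f at 0 is [[0, 0], [0, 0]] with rank 0, so corank 2. A Groebner basis of the Jacobian ideal J(f) in C{p,q} is {p^3, p^2*q, -p^2/2 + p*q^2, 3*p^2 + q^3}; counting standard monomials gives mu = 6. Corank 2; j^3 = p^3 is a perfect cube, so E-series; the 4-jet and mu = 6 give E_6.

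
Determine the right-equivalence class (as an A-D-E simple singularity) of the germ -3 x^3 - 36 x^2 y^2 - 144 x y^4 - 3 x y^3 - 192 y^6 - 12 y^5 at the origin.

The Hessian of f at 0 is [[0, 0], [0, 0]] with rank 0, so corank 2. A Groebner basis of the Jacobian ideal J(f) in C{x,y} is {-x^2/16 + y^4 - y^3/48, x^3, x^2*y + x^2/48 + y^3/144, x^2/4 + x*y^2 + y^3/12}; counting standard monomials gives mu = 7. Corank 2; j^3 = -3*x^3 is a perfect cube, so E-series; the 4-jet and mu = 7 give E_7.

E7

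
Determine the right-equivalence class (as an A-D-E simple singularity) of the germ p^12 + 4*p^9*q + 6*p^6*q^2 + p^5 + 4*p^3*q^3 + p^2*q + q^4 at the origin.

D_5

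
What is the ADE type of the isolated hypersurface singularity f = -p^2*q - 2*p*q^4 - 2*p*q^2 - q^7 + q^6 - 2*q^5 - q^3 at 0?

D_7

The Hessian of f at 0 has rank 0. Corank 2; j^3 = -q*(p + q)^2 has shape L^2 M (L != M), so D-series; mu = 7 gives D_7.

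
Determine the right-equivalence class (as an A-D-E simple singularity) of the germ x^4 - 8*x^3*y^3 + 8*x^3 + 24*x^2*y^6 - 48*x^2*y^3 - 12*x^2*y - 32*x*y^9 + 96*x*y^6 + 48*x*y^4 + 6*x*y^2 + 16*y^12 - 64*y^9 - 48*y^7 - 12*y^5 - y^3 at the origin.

E6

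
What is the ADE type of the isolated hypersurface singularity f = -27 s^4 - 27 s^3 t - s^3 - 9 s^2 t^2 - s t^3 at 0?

E_{7}

The Hessian of f at 0 has rank 0. Corank 2; j^3 = -s^3 is a perfect cube, so E-series; the 4-jet and mu = 7 give E_7.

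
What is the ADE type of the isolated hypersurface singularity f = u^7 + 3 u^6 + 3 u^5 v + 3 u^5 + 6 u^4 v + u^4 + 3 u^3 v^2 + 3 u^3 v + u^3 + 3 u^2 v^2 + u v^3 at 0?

E_7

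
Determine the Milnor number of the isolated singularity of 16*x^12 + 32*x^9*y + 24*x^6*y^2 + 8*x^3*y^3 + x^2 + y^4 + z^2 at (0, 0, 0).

The Hessian of f at 0 is [[2, 0, 0], [0, 0, 0], [0, 0, 2]] with rank 2, so corank 1. A Groebner basis of the Jacobian ideal J(f) in C{x,y,z} is {y^3, x, z}; counting standard monomials gives mu = 3. Corank 1: A-series; mu = 3 gives A_3.

3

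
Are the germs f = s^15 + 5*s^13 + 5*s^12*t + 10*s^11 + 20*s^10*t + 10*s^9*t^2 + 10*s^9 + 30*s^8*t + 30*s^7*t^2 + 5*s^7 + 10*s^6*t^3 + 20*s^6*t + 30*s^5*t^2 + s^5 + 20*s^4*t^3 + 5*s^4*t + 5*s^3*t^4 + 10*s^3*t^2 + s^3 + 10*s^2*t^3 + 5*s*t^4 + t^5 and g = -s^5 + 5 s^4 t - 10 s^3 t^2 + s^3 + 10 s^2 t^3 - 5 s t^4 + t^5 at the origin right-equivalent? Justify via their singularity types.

Yes.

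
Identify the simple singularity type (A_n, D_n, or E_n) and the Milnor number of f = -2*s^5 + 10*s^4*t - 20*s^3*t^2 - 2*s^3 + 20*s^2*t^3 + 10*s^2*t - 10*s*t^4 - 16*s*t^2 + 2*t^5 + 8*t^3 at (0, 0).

Type D_6, Milnor number mu = 6.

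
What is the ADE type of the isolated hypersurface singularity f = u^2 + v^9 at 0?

A_8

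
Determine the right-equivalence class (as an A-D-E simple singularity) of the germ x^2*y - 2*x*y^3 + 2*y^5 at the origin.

D_6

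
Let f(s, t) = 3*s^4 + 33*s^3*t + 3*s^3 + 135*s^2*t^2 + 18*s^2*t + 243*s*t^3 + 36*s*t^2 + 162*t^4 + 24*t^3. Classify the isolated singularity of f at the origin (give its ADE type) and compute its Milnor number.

Type E7, Milnor number mu = 7.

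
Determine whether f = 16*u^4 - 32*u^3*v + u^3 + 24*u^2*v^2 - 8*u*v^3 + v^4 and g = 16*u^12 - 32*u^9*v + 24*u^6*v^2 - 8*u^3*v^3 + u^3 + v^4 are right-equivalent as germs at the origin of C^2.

Yes.

The Hessian of f at 0 has rank 0. Corank 2; j^3 = u^3 is a perfect cube, so E-series; the 4-jet and mu = 6 give E_6. The Hessian of g at 0 has rank 0. Corank 2; j^3 = u^3 is a perfect cube, so E-series; the 4-jet and mu = 6 give E_6. Both have type E_6, hence right-equivalent.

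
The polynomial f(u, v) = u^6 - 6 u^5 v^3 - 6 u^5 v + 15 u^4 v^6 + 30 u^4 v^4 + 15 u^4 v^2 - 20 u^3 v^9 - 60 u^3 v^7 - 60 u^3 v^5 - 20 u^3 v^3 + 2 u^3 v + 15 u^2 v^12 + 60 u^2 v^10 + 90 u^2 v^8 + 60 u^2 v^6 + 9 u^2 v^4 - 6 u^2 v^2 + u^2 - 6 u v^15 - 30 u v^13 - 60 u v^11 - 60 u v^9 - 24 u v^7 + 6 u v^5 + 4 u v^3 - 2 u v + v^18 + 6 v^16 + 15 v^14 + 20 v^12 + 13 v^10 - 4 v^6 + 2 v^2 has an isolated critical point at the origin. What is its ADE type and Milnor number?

Type A1, Milnor number mu = 1.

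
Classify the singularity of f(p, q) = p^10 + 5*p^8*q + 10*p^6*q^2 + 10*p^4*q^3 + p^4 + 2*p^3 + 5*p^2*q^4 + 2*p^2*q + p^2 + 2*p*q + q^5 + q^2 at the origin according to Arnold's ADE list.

The Hessian of f at 0 is [[2, 2], [2, 2]] with rank 1, so corank 1. A Groebner basis of the Jacobian ideal J(f) in C{p,q} is {p/2 + q^3 + q^2/2 + q/2, p^2 + p + q, p*q - p/2 + q^2/2 - q/2}; counting standard monomials gives mu = 4. Corank 1: A-series; mu = 4 gives A_4.

A_{4}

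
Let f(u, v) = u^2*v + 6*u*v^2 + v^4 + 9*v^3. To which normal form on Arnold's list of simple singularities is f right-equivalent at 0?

D_{5}

The Hessian of f at 0 has rank 0. Corank 2; j^3 = v*(u + 3*v)^2 has shape L^2 M (L != M), so D-series; mu = 5 gives D_5.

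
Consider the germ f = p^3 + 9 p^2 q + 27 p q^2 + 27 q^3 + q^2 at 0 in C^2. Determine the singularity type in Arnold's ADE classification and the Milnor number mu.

Type A_2, Milnor number mu = 2.

The Hessian of f at 0 is [[0, 0], [0, 2]] with rank 1, so corank 1. A Groebner basis of the Jacobian ideal J(f) in C{p,q} is {p^2, q}; counting standard monomials gives mu = 2. Corank 1: A-series; mu = 2 gives A_2.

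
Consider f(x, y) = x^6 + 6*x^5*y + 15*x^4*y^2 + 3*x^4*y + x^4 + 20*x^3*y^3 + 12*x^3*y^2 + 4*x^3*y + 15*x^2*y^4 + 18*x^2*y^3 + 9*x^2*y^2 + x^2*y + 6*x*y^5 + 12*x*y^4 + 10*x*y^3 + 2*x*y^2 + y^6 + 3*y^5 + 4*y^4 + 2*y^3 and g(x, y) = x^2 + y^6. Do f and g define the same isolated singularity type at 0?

No.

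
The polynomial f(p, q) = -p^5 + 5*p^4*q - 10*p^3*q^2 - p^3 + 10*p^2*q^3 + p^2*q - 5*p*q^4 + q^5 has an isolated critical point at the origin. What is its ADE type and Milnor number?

Type D_6, Milnor number mu = 6.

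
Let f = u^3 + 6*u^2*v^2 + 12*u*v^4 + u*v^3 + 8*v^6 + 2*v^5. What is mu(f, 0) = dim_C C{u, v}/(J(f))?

7

The Hessian of f at 0 has rank 0. Corank 2; j^3 = u^3 is a perfect cube, so E-series; the 4-jet and mu = 7 give E_7.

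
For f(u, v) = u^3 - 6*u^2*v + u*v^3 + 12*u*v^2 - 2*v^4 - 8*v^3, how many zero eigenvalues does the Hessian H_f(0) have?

The Hessian at 0 is [[0, 0], [0, 0]] of rank 0; hence corank 2.

2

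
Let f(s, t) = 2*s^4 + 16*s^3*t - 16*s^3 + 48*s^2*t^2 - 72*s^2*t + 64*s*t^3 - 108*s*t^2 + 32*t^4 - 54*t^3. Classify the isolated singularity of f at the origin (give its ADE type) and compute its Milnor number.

Type E_6, Milnor number mu = 6.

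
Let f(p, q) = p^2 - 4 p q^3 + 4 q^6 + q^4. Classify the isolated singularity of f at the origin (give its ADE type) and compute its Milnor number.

The Hessian of f at 0 is [[2, 0], [0, 0]] with rank 1, so corank 1. A Groebner basis of the Jacobian ideal J(f) in C{p,q} is {q^3, p}; counting standard monomials gives mu = 3. Corank 1: A-series; mu = 3 gives A_3.

Type A_3, Milnor number mu = 3.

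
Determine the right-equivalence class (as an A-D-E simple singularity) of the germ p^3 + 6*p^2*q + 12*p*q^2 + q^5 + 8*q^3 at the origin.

The Hessian of f at 0 has rank 0. Corank 2; j^3 = (p + 2*q)^3 is a perfect cube, so E-series; the 5-jet and mu = 8 give E_8.

E_8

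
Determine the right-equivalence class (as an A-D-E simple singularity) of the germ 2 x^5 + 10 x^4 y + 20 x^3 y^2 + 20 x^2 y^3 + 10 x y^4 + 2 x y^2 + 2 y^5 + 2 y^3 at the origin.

D_{6}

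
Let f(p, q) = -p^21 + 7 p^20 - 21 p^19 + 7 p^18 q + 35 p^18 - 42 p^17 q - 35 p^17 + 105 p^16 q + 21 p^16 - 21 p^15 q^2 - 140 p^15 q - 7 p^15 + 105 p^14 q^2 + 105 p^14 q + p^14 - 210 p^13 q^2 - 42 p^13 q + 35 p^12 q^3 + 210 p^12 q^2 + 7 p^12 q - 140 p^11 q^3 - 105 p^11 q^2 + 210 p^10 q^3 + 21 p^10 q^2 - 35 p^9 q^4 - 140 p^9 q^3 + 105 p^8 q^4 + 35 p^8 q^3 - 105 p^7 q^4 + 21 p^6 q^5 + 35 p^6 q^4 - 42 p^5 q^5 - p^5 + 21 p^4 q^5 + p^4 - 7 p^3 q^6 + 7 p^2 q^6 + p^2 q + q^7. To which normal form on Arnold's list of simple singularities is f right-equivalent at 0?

D_8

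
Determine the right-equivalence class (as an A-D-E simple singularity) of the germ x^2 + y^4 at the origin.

A3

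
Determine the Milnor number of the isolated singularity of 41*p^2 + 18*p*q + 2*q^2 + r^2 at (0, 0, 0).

1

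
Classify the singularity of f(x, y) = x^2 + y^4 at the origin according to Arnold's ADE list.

A_3

The Hessian of f at 0 has rank 1. Corank 1: A-series; mu = 3 gives A_3.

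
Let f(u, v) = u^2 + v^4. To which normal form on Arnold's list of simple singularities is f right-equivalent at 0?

A3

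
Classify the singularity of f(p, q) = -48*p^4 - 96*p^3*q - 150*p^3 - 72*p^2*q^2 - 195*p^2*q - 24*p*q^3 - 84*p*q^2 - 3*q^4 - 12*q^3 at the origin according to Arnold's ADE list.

D_5

The Hessian of f at 0 is [[0, 0], [0, 0]] with rank 0, so corank 2. A Groebner basis of the Jacobian ideal J(f) in C{p,q} is {p*q^2 + 125*p*q/4 + 25*q^2/2, -625*p*q/8 + q^3 - 125*q^2/4, p^2 + 9*p*q/10 + q^2/5}; counting standard monomials gives mu = 5. Corank 2; j^3 = -3*(2*p + q)*(5*p + 2*q)^2 has shape L^2 M (L != M), so D-series; mu = 5 gives D_5.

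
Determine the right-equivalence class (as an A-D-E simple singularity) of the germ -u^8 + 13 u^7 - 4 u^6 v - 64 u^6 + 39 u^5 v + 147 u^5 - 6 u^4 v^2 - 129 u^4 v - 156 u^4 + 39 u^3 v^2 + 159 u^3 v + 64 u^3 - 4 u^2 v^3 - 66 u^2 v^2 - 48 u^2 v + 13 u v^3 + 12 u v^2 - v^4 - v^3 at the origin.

E_{7}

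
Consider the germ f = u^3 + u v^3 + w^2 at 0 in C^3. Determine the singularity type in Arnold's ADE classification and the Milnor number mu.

Type E_7, Milnor number mu = 7.

The Hessian of f at 0 is [[0, 0, 0], [0, 0, 0], [0, 0, 2]] with rank 1, so corank 2. A Groebner basis of the Jacobian ideal J(f) in C{u,v,w} is {u^3, u*v^2, 3*u^2 + v^3, w}; counting standard monomials gives mu = 7. Corank 2; j^3 = u^3 is a perfect cube, so E-series; the 4-jet and mu = 7 give E_7.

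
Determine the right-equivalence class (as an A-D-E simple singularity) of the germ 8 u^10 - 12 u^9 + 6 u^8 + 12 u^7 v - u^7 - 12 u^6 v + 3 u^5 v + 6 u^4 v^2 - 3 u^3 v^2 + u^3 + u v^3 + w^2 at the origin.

E7

The Hessian of f at 0 is [[0, 0, 0], [0, 0, 0], [0, 0, 2]] with rank 1, so corank 2. A Groebner basis of the Jacobian ideal J(f) in C{u,v,w} is {u^3, u*v^2, 3*u^2 + v^3, w}; counting standard monomials gives mu = 7. Corank 2; j^3 = u^3 is a perfect cube, so E-series; the 4-jet and mu = 7 give E_7.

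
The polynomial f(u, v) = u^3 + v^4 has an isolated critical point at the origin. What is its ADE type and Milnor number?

The Hessian of f at 0 has rank 0. Corank 2; j^3 = u^3 is a perfect cube, so E-series; the 4-jet and mu = 6 give E_6.

Type E6, Milnor number mu = 6.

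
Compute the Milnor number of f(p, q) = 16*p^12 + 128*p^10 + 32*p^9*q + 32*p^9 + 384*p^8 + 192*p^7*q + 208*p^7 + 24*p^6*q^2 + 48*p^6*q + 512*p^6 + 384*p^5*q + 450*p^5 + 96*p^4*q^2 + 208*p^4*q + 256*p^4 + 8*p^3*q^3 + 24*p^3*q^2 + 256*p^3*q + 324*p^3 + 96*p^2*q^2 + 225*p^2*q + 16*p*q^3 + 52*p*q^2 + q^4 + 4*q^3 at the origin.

5

The Hessian of f at 0 is [[0, 0], [0, 0]] with rank 0, so corank 2. A Groebner basis of the Jacobian ideal J(f) in C{p,q} is {p*q^2 + 729*p*q/8 + 81*q^2/4, -6561*p*q/16 + q^3 - 729*q^2/8, p^2 + 17*p*q/36 + q^2/18}; counting standard monomials gives mu = 5. Corank 2; j^3 = (4*p + q)*(9*p + 2*q)^2 has shape L^2 M (L != M), so D-series; mu = 5 gives D_5.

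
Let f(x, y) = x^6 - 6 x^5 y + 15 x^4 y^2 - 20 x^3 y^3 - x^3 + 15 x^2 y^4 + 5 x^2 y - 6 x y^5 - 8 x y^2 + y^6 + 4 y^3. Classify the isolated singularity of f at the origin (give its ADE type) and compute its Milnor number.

Type D7, Milnor number mu = 7.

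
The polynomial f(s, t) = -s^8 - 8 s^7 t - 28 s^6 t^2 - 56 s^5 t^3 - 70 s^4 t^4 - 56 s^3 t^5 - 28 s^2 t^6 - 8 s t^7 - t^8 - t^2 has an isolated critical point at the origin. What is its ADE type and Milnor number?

Type A_{7}, Milnor number mu = 7.

The Hessian of f at 0 has rank 1. Corank 1: A-series; mu = 7 gives A_7.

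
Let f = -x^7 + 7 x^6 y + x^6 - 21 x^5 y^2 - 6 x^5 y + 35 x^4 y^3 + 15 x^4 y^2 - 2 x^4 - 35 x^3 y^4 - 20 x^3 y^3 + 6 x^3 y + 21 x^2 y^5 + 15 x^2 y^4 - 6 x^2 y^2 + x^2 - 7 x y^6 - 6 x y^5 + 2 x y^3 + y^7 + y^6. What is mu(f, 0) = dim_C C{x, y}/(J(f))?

The Hessian of f at 0 is [[2, 0], [0, 0]] with rank 1, so corank 1. A Groebner basis of the Jacobian ideal J(f) in C{x,y} is {x*y + y^4, x*y^2 - x/3 - y^3/3, x^2}; counting standard monomials gives mu = 6. Corank 1: A-series; mu = 6 gives A_6.

6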